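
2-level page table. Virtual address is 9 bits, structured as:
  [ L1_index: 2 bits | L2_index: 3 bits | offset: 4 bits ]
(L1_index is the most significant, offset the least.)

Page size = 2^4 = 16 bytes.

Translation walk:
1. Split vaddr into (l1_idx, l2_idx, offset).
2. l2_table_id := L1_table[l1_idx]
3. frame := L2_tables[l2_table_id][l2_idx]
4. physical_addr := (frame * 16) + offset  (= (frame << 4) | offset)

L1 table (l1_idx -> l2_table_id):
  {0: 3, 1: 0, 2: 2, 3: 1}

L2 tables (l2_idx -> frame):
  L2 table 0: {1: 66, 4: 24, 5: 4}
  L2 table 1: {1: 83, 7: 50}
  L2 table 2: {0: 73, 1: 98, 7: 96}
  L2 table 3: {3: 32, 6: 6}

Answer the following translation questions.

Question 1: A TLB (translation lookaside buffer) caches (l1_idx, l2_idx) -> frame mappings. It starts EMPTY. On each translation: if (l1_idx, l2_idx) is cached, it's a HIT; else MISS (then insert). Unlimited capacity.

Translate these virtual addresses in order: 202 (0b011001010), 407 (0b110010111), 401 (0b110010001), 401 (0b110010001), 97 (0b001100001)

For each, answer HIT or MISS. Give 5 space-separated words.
vaddr=202: (1,4) not in TLB -> MISS, insert
vaddr=407: (3,1) not in TLB -> MISS, insert
vaddr=401: (3,1) in TLB -> HIT
vaddr=401: (3,1) in TLB -> HIT
vaddr=97: (0,6) not in TLB -> MISS, insert

Answer: MISS MISS HIT HIT MISS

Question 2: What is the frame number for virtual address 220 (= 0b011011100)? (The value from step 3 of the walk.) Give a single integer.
vaddr = 220: l1_idx=1, l2_idx=5
L1[1] = 0; L2[0][5] = 4

Answer: 4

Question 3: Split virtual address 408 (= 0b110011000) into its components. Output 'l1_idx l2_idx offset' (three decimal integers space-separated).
vaddr = 408 = 0b110011000
  top 2 bits -> l1_idx = 3
  next 3 bits -> l2_idx = 1
  bottom 4 bits -> offset = 8

Answer: 3 1 8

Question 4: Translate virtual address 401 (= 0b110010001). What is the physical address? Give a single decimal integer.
vaddr = 401 = 0b110010001
Split: l1_idx=3, l2_idx=1, offset=1
L1[3] = 1
L2[1][1] = 83
paddr = 83 * 16 + 1 = 1329

Answer: 1329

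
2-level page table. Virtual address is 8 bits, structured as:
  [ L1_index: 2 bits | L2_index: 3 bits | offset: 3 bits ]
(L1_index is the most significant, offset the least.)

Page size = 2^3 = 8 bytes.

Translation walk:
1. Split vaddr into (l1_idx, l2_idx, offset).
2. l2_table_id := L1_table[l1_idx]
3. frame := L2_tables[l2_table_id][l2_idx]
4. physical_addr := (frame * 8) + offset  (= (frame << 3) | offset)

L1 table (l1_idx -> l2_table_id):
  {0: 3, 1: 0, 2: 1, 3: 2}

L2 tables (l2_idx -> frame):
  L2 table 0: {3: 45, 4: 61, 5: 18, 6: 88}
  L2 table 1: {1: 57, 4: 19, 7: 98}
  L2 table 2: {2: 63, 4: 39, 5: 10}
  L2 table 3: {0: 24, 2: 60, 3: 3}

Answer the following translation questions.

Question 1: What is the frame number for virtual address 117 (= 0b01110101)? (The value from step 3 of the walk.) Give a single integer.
Answer: 88

Derivation:
vaddr = 117: l1_idx=1, l2_idx=6
L1[1] = 0; L2[0][6] = 88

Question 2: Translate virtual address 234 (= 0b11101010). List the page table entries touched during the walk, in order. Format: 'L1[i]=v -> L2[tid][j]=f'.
vaddr = 234 = 0b11101010
Split: l1_idx=3, l2_idx=5, offset=2

Answer: L1[3]=2 -> L2[2][5]=10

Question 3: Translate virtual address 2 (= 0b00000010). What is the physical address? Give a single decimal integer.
vaddr = 2 = 0b00000010
Split: l1_idx=0, l2_idx=0, offset=2
L1[0] = 3
L2[3][0] = 24
paddr = 24 * 8 + 2 = 194

Answer: 194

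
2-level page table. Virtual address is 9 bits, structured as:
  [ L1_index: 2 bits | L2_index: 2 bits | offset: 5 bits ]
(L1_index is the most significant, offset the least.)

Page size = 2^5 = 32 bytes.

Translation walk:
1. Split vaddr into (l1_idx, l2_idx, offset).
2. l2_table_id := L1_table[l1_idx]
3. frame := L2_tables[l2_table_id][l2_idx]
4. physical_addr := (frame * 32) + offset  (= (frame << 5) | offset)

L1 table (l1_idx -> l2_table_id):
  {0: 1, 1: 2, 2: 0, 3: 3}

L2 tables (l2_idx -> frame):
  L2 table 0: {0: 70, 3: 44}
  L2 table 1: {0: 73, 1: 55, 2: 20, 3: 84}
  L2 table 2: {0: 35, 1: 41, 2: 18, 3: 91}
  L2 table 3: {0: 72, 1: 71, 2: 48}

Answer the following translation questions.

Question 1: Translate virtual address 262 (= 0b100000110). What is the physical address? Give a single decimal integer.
Answer: 2246

Derivation:
vaddr = 262 = 0b100000110
Split: l1_idx=2, l2_idx=0, offset=6
L1[2] = 0
L2[0][0] = 70
paddr = 70 * 32 + 6 = 2246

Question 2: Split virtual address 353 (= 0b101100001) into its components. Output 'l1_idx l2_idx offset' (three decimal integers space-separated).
Answer: 2 3 1

Derivation:
vaddr = 353 = 0b101100001
  top 2 bits -> l1_idx = 2
  next 2 bits -> l2_idx = 3
  bottom 5 bits -> offset = 1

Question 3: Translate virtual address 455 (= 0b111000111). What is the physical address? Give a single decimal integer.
vaddr = 455 = 0b111000111
Split: l1_idx=3, l2_idx=2, offset=7
L1[3] = 3
L2[3][2] = 48
paddr = 48 * 32 + 7 = 1543

Answer: 1543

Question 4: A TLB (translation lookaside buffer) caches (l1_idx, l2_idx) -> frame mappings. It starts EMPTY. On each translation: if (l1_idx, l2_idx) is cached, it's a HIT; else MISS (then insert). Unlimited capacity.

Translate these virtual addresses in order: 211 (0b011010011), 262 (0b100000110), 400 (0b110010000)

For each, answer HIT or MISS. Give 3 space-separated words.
vaddr=211: (1,2) not in TLB -> MISS, insert
vaddr=262: (2,0) not in TLB -> MISS, insert
vaddr=400: (3,0) not in TLB -> MISS, insert

Answer: MISS MISS MISS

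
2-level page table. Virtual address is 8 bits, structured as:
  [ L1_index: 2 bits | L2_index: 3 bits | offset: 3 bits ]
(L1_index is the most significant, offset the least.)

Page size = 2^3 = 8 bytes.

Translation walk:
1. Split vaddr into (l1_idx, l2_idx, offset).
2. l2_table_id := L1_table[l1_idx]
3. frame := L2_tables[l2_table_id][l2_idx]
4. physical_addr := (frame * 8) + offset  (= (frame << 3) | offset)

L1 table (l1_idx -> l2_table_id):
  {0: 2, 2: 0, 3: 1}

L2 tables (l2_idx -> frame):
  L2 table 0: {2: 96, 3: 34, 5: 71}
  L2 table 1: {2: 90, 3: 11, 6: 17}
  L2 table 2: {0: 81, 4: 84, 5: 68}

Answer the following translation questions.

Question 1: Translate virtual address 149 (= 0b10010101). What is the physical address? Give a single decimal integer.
vaddr = 149 = 0b10010101
Split: l1_idx=2, l2_idx=2, offset=5
L1[2] = 0
L2[0][2] = 96
paddr = 96 * 8 + 5 = 773

Answer: 773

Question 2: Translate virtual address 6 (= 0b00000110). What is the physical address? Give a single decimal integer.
Answer: 654

Derivation:
vaddr = 6 = 0b00000110
Split: l1_idx=0, l2_idx=0, offset=6
L1[0] = 2
L2[2][0] = 81
paddr = 81 * 8 + 6 = 654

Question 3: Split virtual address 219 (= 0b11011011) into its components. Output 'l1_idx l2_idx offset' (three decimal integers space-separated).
vaddr = 219 = 0b11011011
  top 2 bits -> l1_idx = 3
  next 3 bits -> l2_idx = 3
  bottom 3 bits -> offset = 3

Answer: 3 3 3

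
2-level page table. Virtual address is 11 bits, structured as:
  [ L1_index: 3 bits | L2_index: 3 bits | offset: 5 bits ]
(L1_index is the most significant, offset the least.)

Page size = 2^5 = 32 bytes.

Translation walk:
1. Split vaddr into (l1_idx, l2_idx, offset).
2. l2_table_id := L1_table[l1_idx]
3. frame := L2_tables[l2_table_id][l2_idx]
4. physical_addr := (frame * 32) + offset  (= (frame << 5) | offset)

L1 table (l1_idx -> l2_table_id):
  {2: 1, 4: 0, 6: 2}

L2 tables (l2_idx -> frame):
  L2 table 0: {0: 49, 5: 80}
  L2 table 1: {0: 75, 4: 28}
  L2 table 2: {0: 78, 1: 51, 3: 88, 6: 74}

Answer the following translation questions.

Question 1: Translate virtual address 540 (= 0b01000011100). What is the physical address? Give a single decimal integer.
vaddr = 540 = 0b01000011100
Split: l1_idx=2, l2_idx=0, offset=28
L1[2] = 1
L2[1][0] = 75
paddr = 75 * 32 + 28 = 2428

Answer: 2428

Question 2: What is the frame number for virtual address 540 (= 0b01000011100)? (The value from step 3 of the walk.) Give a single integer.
Answer: 75

Derivation:
vaddr = 540: l1_idx=2, l2_idx=0
L1[2] = 1; L2[1][0] = 75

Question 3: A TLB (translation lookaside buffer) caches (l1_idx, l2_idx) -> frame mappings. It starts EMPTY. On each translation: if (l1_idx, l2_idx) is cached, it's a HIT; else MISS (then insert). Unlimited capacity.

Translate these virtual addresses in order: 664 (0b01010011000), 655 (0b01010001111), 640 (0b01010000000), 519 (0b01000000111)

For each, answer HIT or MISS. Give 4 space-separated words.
vaddr=664: (2,4) not in TLB -> MISS, insert
vaddr=655: (2,4) in TLB -> HIT
vaddr=640: (2,4) in TLB -> HIT
vaddr=519: (2,0) not in TLB -> MISS, insert

Answer: MISS HIT HIT MISS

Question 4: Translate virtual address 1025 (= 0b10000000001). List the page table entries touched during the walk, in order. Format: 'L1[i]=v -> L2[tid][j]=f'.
Answer: L1[4]=0 -> L2[0][0]=49

Derivation:
vaddr = 1025 = 0b10000000001
Split: l1_idx=4, l2_idx=0, offset=1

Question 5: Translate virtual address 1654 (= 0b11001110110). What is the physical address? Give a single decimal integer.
Answer: 2838

Derivation:
vaddr = 1654 = 0b11001110110
Split: l1_idx=6, l2_idx=3, offset=22
L1[6] = 2
L2[2][3] = 88
paddr = 88 * 32 + 22 = 2838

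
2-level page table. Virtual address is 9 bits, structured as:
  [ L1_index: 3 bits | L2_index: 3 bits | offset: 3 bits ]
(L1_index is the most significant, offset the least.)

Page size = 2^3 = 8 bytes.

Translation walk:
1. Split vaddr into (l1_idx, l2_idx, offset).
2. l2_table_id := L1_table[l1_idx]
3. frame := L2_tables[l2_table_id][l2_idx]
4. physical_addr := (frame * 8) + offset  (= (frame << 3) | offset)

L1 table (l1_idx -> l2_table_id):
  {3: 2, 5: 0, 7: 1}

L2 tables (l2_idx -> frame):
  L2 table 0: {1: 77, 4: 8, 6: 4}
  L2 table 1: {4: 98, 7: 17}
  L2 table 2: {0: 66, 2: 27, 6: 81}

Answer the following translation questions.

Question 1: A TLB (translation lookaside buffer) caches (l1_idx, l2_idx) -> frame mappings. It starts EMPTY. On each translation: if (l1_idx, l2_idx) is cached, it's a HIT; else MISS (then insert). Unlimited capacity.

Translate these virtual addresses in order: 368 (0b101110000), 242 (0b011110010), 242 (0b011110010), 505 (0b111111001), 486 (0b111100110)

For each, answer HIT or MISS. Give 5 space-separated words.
vaddr=368: (5,6) not in TLB -> MISS, insert
vaddr=242: (3,6) not in TLB -> MISS, insert
vaddr=242: (3,6) in TLB -> HIT
vaddr=505: (7,7) not in TLB -> MISS, insert
vaddr=486: (7,4) not in TLB -> MISS, insert

Answer: MISS MISS HIT MISS MISS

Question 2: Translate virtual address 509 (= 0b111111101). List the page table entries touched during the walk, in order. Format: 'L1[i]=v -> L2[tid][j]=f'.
vaddr = 509 = 0b111111101
Split: l1_idx=7, l2_idx=7, offset=5

Answer: L1[7]=1 -> L2[1][7]=17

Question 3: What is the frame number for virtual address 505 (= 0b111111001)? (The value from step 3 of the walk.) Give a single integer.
vaddr = 505: l1_idx=7, l2_idx=7
L1[7] = 1; L2[1][7] = 17

Answer: 17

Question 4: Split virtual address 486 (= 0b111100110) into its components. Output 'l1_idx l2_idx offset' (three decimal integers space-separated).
vaddr = 486 = 0b111100110
  top 3 bits -> l1_idx = 7
  next 3 bits -> l2_idx = 4
  bottom 3 bits -> offset = 6

Answer: 7 4 6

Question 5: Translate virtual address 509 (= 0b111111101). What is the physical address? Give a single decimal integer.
vaddr = 509 = 0b111111101
Split: l1_idx=7, l2_idx=7, offset=5
L1[7] = 1
L2[1][7] = 17
paddr = 17 * 8 + 5 = 141

Answer: 141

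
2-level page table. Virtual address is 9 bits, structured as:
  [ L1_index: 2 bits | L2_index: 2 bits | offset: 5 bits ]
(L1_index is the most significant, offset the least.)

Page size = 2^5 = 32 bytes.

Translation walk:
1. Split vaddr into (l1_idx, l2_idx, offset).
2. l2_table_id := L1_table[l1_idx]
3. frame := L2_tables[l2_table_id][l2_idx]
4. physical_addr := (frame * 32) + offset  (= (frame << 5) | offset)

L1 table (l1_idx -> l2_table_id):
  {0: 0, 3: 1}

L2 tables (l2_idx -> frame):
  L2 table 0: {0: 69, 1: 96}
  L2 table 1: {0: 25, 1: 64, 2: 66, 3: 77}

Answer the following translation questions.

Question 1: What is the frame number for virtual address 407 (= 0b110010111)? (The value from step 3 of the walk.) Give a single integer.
vaddr = 407: l1_idx=3, l2_idx=0
L1[3] = 1; L2[1][0] = 25

Answer: 25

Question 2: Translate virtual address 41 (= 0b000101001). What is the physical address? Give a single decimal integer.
Answer: 3081

Derivation:
vaddr = 41 = 0b000101001
Split: l1_idx=0, l2_idx=1, offset=9
L1[0] = 0
L2[0][1] = 96
paddr = 96 * 32 + 9 = 3081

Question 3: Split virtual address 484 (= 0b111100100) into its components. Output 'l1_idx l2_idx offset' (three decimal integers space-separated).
Answer: 3 3 4

Derivation:
vaddr = 484 = 0b111100100
  top 2 bits -> l1_idx = 3
  next 2 bits -> l2_idx = 3
  bottom 5 bits -> offset = 4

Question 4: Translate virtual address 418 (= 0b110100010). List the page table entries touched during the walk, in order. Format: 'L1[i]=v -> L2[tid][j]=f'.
Answer: L1[3]=1 -> L2[1][1]=64

Derivation:
vaddr = 418 = 0b110100010
Split: l1_idx=3, l2_idx=1, offset=2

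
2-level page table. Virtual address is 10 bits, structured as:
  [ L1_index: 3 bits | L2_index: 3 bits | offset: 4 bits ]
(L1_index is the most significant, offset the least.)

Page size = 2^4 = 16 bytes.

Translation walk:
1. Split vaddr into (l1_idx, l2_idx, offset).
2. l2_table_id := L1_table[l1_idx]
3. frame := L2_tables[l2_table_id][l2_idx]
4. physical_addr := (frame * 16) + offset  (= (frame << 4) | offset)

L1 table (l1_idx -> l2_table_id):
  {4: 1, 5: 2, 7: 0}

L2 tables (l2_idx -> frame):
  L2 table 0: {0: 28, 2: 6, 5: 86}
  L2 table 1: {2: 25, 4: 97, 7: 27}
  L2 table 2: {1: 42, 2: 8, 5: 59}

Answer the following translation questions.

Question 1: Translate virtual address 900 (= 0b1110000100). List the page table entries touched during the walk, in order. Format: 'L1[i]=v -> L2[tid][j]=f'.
Answer: L1[7]=0 -> L2[0][0]=28

Derivation:
vaddr = 900 = 0b1110000100
Split: l1_idx=7, l2_idx=0, offset=4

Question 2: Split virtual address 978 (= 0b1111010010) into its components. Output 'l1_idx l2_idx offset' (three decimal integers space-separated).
vaddr = 978 = 0b1111010010
  top 3 bits -> l1_idx = 7
  next 3 bits -> l2_idx = 5
  bottom 4 bits -> offset = 2

Answer: 7 5 2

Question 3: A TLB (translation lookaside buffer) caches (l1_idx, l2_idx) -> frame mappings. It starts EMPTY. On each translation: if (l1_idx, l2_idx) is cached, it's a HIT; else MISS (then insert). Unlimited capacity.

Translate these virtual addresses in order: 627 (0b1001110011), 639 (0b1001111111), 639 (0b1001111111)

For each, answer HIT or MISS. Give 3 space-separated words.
Answer: MISS HIT HIT

Derivation:
vaddr=627: (4,7) not in TLB -> MISS, insert
vaddr=639: (4,7) in TLB -> HIT
vaddr=639: (4,7) in TLB -> HIT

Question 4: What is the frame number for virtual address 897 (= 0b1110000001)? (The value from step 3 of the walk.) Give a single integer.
Answer: 28

Derivation:
vaddr = 897: l1_idx=7, l2_idx=0
L1[7] = 0; L2[0][0] = 28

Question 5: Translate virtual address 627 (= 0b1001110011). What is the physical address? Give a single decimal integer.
Answer: 435

Derivation:
vaddr = 627 = 0b1001110011
Split: l1_idx=4, l2_idx=7, offset=3
L1[4] = 1
L2[1][7] = 27
paddr = 27 * 16 + 3 = 435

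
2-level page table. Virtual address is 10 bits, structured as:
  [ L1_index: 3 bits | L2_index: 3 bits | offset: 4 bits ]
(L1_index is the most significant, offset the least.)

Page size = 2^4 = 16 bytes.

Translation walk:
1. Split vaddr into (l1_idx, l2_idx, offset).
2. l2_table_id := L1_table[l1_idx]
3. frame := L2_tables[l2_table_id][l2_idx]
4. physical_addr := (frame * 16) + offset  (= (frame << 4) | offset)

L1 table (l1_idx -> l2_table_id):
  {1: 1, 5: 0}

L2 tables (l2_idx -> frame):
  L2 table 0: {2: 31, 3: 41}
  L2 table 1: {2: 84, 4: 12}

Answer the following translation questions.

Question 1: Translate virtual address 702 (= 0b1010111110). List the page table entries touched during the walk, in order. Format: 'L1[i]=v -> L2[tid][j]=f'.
vaddr = 702 = 0b1010111110
Split: l1_idx=5, l2_idx=3, offset=14

Answer: L1[5]=0 -> L2[0][3]=41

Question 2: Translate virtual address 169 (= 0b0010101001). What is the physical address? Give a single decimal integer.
vaddr = 169 = 0b0010101001
Split: l1_idx=1, l2_idx=2, offset=9
L1[1] = 1
L2[1][2] = 84
paddr = 84 * 16 + 9 = 1353

Answer: 1353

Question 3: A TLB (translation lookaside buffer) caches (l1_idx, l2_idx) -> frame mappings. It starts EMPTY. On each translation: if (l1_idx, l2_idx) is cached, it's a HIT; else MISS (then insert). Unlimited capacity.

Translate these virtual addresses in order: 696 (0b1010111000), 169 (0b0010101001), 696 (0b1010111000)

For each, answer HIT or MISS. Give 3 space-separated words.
vaddr=696: (5,3) not in TLB -> MISS, insert
vaddr=169: (1,2) not in TLB -> MISS, insert
vaddr=696: (5,3) in TLB -> HIT

Answer: MISS MISS HIT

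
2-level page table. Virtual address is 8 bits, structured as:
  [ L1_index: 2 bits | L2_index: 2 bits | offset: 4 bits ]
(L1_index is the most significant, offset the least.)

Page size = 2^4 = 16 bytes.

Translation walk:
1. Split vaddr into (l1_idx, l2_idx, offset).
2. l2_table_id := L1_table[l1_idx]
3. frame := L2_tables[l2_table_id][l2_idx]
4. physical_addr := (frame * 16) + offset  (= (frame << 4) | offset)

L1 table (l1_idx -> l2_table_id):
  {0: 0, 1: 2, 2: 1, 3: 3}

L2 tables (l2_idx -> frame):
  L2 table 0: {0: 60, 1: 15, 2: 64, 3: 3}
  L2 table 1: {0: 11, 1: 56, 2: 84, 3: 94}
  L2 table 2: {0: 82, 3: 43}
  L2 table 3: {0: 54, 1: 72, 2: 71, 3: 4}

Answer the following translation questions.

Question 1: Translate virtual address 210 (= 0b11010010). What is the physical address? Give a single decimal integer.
vaddr = 210 = 0b11010010
Split: l1_idx=3, l2_idx=1, offset=2
L1[3] = 3
L2[3][1] = 72
paddr = 72 * 16 + 2 = 1154

Answer: 1154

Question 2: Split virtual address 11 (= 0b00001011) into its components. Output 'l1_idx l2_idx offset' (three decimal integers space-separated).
Answer: 0 0 11

Derivation:
vaddr = 11 = 0b00001011
  top 2 bits -> l1_idx = 0
  next 2 bits -> l2_idx = 0
  bottom 4 bits -> offset = 11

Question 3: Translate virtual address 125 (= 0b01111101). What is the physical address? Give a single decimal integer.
vaddr = 125 = 0b01111101
Split: l1_idx=1, l2_idx=3, offset=13
L1[1] = 2
L2[2][3] = 43
paddr = 43 * 16 + 13 = 701

Answer: 701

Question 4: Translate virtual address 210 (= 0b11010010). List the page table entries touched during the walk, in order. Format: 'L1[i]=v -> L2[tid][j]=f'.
vaddr = 210 = 0b11010010
Split: l1_idx=3, l2_idx=1, offset=2

Answer: L1[3]=3 -> L2[3][1]=72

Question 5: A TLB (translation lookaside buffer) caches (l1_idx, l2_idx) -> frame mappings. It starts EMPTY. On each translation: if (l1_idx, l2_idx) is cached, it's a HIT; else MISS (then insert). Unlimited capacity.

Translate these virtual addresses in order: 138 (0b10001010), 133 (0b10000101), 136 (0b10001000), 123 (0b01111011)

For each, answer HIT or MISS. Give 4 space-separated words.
Answer: MISS HIT HIT MISS

Derivation:
vaddr=138: (2,0) not in TLB -> MISS, insert
vaddr=133: (2,0) in TLB -> HIT
vaddr=136: (2,0) in TLB -> HIT
vaddr=123: (1,3) not in TLB -> MISS, insert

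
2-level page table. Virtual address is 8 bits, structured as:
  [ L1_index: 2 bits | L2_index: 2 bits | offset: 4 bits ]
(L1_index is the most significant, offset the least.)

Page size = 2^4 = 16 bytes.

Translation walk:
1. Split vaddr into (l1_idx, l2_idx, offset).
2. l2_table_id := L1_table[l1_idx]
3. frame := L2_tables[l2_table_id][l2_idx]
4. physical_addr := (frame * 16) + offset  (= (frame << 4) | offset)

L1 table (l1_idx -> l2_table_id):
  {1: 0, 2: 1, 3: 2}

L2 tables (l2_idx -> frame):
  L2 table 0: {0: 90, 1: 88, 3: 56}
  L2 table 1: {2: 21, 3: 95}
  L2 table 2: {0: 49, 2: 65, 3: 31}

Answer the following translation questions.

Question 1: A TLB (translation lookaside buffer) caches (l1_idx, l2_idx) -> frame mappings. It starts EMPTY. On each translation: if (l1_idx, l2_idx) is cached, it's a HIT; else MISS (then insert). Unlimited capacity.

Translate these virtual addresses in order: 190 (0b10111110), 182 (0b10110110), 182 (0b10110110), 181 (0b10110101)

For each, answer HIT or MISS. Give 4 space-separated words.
vaddr=190: (2,3) not in TLB -> MISS, insert
vaddr=182: (2,3) in TLB -> HIT
vaddr=182: (2,3) in TLB -> HIT
vaddr=181: (2,3) in TLB -> HIT

Answer: MISS HIT HIT HIT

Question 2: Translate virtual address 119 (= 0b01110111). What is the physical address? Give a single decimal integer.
vaddr = 119 = 0b01110111
Split: l1_idx=1, l2_idx=3, offset=7
L1[1] = 0
L2[0][3] = 56
paddr = 56 * 16 + 7 = 903

Answer: 903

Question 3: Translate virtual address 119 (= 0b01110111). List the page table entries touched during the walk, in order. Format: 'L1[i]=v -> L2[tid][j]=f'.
vaddr = 119 = 0b01110111
Split: l1_idx=1, l2_idx=3, offset=7

Answer: L1[1]=0 -> L2[0][3]=56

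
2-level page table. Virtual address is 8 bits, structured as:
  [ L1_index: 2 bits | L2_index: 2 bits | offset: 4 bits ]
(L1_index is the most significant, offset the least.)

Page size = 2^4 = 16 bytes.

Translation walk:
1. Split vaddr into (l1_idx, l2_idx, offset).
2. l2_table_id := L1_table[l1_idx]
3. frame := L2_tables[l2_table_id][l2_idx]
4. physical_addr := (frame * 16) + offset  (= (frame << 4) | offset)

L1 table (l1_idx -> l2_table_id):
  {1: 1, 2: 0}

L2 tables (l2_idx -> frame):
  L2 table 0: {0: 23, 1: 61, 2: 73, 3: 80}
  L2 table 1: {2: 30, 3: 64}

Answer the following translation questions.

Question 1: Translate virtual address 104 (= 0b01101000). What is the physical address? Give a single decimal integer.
Answer: 488

Derivation:
vaddr = 104 = 0b01101000
Split: l1_idx=1, l2_idx=2, offset=8
L1[1] = 1
L2[1][2] = 30
paddr = 30 * 16 + 8 = 488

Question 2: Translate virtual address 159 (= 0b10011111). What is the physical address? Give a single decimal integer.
vaddr = 159 = 0b10011111
Split: l1_idx=2, l2_idx=1, offset=15
L1[2] = 0
L2[0][1] = 61
paddr = 61 * 16 + 15 = 991

Answer: 991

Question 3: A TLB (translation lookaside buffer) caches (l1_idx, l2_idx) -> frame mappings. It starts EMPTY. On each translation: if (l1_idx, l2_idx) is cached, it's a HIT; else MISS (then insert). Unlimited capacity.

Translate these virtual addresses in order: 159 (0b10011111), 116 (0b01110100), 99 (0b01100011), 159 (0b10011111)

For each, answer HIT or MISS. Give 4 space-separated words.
vaddr=159: (2,1) not in TLB -> MISS, insert
vaddr=116: (1,3) not in TLB -> MISS, insert
vaddr=99: (1,2) not in TLB -> MISS, insert
vaddr=159: (2,1) in TLB -> HIT

Answer: MISS MISS MISS HIT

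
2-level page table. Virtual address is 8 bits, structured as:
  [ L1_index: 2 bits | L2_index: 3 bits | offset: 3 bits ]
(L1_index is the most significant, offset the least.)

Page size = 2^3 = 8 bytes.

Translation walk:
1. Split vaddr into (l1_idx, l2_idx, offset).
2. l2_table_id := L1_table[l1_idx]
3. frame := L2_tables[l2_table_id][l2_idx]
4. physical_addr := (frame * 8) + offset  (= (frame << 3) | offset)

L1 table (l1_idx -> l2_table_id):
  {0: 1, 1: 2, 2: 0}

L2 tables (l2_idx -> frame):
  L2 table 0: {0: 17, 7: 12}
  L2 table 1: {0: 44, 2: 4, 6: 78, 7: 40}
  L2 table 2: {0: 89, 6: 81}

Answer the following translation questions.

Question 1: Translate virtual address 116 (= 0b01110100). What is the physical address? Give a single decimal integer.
Answer: 652

Derivation:
vaddr = 116 = 0b01110100
Split: l1_idx=1, l2_idx=6, offset=4
L1[1] = 2
L2[2][6] = 81
paddr = 81 * 8 + 4 = 652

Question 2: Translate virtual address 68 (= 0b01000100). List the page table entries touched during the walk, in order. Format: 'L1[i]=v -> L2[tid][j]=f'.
vaddr = 68 = 0b01000100
Split: l1_idx=1, l2_idx=0, offset=4

Answer: L1[1]=2 -> L2[2][0]=89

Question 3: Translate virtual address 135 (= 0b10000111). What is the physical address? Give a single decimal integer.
Answer: 143

Derivation:
vaddr = 135 = 0b10000111
Split: l1_idx=2, l2_idx=0, offset=7
L1[2] = 0
L2[0][0] = 17
paddr = 17 * 8 + 7 = 143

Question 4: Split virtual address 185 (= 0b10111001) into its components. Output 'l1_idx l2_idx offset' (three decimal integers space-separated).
Answer: 2 7 1

Derivation:
vaddr = 185 = 0b10111001
  top 2 bits -> l1_idx = 2
  next 3 bits -> l2_idx = 7
  bottom 3 bits -> offset = 1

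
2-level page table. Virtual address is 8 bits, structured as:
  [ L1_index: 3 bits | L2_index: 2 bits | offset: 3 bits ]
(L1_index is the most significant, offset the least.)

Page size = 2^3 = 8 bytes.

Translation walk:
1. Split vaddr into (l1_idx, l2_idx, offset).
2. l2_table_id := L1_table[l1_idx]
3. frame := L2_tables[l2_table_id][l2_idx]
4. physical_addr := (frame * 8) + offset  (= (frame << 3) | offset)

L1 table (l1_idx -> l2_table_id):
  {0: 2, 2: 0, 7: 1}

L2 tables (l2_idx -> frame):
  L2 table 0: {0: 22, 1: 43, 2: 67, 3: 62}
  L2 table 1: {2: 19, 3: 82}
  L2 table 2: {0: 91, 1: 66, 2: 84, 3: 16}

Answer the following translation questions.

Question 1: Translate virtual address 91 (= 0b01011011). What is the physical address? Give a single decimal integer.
vaddr = 91 = 0b01011011
Split: l1_idx=2, l2_idx=3, offset=3
L1[2] = 0
L2[0][3] = 62
paddr = 62 * 8 + 3 = 499

Answer: 499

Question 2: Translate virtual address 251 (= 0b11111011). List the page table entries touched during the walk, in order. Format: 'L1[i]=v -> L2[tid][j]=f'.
vaddr = 251 = 0b11111011
Split: l1_idx=7, l2_idx=3, offset=3

Answer: L1[7]=1 -> L2[1][3]=82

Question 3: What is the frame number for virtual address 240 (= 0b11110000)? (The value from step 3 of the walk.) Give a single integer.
Answer: 19

Derivation:
vaddr = 240: l1_idx=7, l2_idx=2
L1[7] = 1; L2[1][2] = 19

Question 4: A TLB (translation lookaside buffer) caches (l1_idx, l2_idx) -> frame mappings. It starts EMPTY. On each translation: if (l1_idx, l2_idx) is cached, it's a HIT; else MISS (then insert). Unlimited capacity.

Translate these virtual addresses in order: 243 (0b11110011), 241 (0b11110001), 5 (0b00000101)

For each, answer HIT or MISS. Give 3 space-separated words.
vaddr=243: (7,2) not in TLB -> MISS, insert
vaddr=241: (7,2) in TLB -> HIT
vaddr=5: (0,0) not in TLB -> MISS, insert

Answer: MISS HIT MISS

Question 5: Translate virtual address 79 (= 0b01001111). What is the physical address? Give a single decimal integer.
Answer: 351

Derivation:
vaddr = 79 = 0b01001111
Split: l1_idx=2, l2_idx=1, offset=7
L1[2] = 0
L2[0][1] = 43
paddr = 43 * 8 + 7 = 351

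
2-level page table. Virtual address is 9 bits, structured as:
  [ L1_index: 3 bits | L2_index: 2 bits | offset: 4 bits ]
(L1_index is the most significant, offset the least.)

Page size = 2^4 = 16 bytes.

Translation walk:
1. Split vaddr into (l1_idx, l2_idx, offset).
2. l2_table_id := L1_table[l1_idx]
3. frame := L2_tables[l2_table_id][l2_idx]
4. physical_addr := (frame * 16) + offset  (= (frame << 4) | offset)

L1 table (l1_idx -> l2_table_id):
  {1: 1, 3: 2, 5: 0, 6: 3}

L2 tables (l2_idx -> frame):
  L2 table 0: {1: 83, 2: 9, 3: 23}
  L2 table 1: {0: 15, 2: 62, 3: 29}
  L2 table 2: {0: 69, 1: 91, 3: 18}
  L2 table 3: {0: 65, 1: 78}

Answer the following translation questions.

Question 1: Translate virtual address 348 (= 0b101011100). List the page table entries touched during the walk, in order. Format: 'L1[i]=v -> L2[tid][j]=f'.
vaddr = 348 = 0b101011100
Split: l1_idx=5, l2_idx=1, offset=12

Answer: L1[5]=0 -> L2[0][1]=83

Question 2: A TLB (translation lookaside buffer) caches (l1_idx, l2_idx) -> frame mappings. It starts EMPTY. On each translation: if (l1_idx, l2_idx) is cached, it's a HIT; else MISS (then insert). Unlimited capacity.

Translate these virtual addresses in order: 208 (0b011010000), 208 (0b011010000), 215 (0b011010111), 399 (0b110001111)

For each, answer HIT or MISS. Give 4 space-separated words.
Answer: MISS HIT HIT MISS

Derivation:
vaddr=208: (3,1) not in TLB -> MISS, insert
vaddr=208: (3,1) in TLB -> HIT
vaddr=215: (3,1) in TLB -> HIT
vaddr=399: (6,0) not in TLB -> MISS, insert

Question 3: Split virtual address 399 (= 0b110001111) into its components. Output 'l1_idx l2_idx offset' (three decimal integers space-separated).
Answer: 6 0 15

Derivation:
vaddr = 399 = 0b110001111
  top 3 bits -> l1_idx = 6
  next 2 bits -> l2_idx = 0
  bottom 4 bits -> offset = 15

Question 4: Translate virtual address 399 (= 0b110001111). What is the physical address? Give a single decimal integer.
Answer: 1055

Derivation:
vaddr = 399 = 0b110001111
Split: l1_idx=6, l2_idx=0, offset=15
L1[6] = 3
L2[3][0] = 65
paddr = 65 * 16 + 15 = 1055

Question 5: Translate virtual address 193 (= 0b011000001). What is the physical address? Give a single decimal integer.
vaddr = 193 = 0b011000001
Split: l1_idx=3, l2_idx=0, offset=1
L1[3] = 2
L2[2][0] = 69
paddr = 69 * 16 + 1 = 1105

Answer: 1105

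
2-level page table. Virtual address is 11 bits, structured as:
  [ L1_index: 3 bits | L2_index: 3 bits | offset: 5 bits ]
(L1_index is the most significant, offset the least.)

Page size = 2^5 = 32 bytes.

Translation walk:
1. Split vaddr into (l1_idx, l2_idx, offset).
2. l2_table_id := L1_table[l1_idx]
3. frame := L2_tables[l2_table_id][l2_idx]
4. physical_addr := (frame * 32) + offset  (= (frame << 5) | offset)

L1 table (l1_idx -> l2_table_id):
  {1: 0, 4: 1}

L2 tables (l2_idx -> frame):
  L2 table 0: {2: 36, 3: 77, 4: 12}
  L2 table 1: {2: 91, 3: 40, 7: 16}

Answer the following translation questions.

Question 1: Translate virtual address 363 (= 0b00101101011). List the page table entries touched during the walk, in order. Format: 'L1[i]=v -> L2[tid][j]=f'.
Answer: L1[1]=0 -> L2[0][3]=77

Derivation:
vaddr = 363 = 0b00101101011
Split: l1_idx=1, l2_idx=3, offset=11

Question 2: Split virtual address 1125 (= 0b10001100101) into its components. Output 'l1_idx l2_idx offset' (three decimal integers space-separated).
vaddr = 1125 = 0b10001100101
  top 3 bits -> l1_idx = 4
  next 3 bits -> l2_idx = 3
  bottom 5 bits -> offset = 5

Answer: 4 3 5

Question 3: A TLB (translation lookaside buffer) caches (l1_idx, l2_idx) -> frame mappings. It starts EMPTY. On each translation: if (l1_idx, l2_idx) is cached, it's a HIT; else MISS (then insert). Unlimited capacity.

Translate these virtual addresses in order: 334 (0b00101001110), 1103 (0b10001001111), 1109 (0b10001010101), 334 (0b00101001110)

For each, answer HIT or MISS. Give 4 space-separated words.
vaddr=334: (1,2) not in TLB -> MISS, insert
vaddr=1103: (4,2) not in TLB -> MISS, insert
vaddr=1109: (4,2) in TLB -> HIT
vaddr=334: (1,2) in TLB -> HIT

Answer: MISS MISS HIT HIT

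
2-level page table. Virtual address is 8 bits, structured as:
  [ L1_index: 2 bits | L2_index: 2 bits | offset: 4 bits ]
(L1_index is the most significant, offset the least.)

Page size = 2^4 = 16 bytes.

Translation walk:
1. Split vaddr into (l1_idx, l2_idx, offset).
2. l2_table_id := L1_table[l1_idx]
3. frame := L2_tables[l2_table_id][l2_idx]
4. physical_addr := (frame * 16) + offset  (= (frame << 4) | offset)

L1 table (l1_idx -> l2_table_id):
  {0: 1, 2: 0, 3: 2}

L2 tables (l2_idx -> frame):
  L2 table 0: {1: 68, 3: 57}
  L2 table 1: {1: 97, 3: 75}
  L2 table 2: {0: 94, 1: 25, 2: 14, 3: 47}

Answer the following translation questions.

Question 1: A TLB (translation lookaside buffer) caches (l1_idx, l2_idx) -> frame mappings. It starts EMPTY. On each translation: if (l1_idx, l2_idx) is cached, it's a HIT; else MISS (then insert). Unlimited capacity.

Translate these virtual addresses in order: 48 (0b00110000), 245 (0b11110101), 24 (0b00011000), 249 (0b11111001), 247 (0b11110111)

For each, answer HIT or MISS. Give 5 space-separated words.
Answer: MISS MISS MISS HIT HIT

Derivation:
vaddr=48: (0,3) not in TLB -> MISS, insert
vaddr=245: (3,3) not in TLB -> MISS, insert
vaddr=24: (0,1) not in TLB -> MISS, insert
vaddr=249: (3,3) in TLB -> HIT
vaddr=247: (3,3) in TLB -> HIT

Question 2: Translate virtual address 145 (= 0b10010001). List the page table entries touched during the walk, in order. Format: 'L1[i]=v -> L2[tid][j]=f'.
vaddr = 145 = 0b10010001
Split: l1_idx=2, l2_idx=1, offset=1

Answer: L1[2]=0 -> L2[0][1]=68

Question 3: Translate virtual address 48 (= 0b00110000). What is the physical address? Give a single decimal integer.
vaddr = 48 = 0b00110000
Split: l1_idx=0, l2_idx=3, offset=0
L1[0] = 1
L2[1][3] = 75
paddr = 75 * 16 + 0 = 1200

Answer: 1200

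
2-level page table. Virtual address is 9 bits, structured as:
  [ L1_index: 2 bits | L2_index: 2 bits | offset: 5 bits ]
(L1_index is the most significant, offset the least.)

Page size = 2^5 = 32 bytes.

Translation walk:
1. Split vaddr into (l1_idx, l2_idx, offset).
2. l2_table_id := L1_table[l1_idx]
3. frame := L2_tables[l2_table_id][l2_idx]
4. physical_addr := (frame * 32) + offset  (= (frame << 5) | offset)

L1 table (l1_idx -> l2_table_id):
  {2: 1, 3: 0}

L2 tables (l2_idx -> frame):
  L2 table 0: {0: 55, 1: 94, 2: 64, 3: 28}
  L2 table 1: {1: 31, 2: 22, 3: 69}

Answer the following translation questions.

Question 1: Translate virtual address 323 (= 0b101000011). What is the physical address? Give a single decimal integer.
vaddr = 323 = 0b101000011
Split: l1_idx=2, l2_idx=2, offset=3
L1[2] = 1
L2[1][2] = 22
paddr = 22 * 32 + 3 = 707

Answer: 707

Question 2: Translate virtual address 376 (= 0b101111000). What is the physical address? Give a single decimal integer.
Answer: 2232

Derivation:
vaddr = 376 = 0b101111000
Split: l1_idx=2, l2_idx=3, offset=24
L1[2] = 1
L2[1][3] = 69
paddr = 69 * 32 + 24 = 2232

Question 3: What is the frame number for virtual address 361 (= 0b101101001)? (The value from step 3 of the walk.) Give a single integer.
Answer: 69

Derivation:
vaddr = 361: l1_idx=2, l2_idx=3
L1[2] = 1; L2[1][3] = 69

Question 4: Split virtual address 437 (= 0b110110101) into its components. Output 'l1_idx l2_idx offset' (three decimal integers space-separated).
vaddr = 437 = 0b110110101
  top 2 bits -> l1_idx = 3
  next 2 bits -> l2_idx = 1
  bottom 5 bits -> offset = 21

Answer: 3 1 21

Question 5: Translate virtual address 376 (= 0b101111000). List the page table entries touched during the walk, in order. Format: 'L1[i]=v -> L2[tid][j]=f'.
vaddr = 376 = 0b101111000
Split: l1_idx=2, l2_idx=3, offset=24

Answer: L1[2]=1 -> L2[1][3]=69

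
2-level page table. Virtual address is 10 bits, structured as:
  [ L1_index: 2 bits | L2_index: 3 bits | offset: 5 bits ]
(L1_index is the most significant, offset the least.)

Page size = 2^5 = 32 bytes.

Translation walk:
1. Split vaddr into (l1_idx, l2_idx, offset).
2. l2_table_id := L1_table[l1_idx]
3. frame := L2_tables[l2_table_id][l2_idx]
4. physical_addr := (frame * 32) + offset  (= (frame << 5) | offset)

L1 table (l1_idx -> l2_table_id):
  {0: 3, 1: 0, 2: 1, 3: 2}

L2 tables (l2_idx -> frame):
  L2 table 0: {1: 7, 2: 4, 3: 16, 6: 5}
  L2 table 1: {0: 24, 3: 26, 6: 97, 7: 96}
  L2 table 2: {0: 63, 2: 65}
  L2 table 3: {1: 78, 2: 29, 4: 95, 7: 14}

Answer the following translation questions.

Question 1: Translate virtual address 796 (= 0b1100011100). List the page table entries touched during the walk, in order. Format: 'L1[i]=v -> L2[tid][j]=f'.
Answer: L1[3]=2 -> L2[2][0]=63

Derivation:
vaddr = 796 = 0b1100011100
Split: l1_idx=3, l2_idx=0, offset=28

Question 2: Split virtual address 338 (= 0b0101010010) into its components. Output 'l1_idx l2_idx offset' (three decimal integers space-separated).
vaddr = 338 = 0b0101010010
  top 2 bits -> l1_idx = 1
  next 3 bits -> l2_idx = 2
  bottom 5 bits -> offset = 18

Answer: 1 2 18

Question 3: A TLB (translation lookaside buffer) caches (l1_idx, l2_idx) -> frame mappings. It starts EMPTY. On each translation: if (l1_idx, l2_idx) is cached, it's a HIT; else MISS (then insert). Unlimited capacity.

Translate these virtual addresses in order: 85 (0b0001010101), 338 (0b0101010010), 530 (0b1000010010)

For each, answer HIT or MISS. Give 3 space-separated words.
vaddr=85: (0,2) not in TLB -> MISS, insert
vaddr=338: (1,2) not in TLB -> MISS, insert
vaddr=530: (2,0) not in TLB -> MISS, insert

Answer: MISS MISS MISS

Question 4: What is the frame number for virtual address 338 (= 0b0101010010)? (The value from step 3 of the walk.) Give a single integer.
vaddr = 338: l1_idx=1, l2_idx=2
L1[1] = 0; L2[0][2] = 4

Answer: 4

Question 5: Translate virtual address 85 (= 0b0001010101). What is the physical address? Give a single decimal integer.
vaddr = 85 = 0b0001010101
Split: l1_idx=0, l2_idx=2, offset=21
L1[0] = 3
L2[3][2] = 29
paddr = 29 * 32 + 21 = 949

Answer: 949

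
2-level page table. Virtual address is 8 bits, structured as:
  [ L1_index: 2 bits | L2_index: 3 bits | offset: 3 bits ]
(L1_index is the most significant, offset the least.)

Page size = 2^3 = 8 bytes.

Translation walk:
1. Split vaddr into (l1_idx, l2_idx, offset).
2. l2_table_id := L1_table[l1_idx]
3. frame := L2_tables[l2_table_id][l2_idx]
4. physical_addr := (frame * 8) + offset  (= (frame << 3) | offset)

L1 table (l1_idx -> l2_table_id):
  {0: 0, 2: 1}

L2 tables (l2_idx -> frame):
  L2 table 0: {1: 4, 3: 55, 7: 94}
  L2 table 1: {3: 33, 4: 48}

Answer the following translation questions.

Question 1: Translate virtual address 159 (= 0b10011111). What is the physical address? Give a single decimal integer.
Answer: 271

Derivation:
vaddr = 159 = 0b10011111
Split: l1_idx=2, l2_idx=3, offset=7
L1[2] = 1
L2[1][3] = 33
paddr = 33 * 8 + 7 = 271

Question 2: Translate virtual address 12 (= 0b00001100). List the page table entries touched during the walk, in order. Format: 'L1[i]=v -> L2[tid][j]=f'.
Answer: L1[0]=0 -> L2[0][1]=4

Derivation:
vaddr = 12 = 0b00001100
Split: l1_idx=0, l2_idx=1, offset=4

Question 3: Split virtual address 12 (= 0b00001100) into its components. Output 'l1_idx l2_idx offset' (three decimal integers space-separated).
Answer: 0 1 4

Derivation:
vaddr = 12 = 0b00001100
  top 2 bits -> l1_idx = 0
  next 3 bits -> l2_idx = 1
  bottom 3 bits -> offset = 4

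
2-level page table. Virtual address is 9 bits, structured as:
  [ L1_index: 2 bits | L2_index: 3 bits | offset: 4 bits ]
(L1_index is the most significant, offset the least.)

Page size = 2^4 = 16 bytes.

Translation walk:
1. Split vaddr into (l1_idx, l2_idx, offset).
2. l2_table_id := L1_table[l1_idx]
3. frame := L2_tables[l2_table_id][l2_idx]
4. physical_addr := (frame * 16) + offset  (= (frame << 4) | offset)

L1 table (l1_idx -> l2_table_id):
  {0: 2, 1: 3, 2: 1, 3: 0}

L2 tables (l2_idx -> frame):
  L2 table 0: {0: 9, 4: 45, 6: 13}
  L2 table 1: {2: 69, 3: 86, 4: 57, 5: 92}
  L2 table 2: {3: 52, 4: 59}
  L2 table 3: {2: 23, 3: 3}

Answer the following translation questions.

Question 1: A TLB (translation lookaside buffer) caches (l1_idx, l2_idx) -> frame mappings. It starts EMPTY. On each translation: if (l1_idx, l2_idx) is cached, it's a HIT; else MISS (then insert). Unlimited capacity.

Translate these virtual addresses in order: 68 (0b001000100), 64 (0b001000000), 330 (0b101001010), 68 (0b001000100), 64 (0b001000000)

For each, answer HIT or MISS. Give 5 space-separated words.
Answer: MISS HIT MISS HIT HIT

Derivation:
vaddr=68: (0,4) not in TLB -> MISS, insert
vaddr=64: (0,4) in TLB -> HIT
vaddr=330: (2,4) not in TLB -> MISS, insert
vaddr=68: (0,4) in TLB -> HIT
vaddr=64: (0,4) in TLB -> HIT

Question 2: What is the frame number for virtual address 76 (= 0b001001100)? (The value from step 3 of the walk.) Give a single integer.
Answer: 59

Derivation:
vaddr = 76: l1_idx=0, l2_idx=4
L1[0] = 2; L2[2][4] = 59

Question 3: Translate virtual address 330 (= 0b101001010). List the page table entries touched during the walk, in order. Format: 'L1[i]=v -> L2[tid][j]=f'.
vaddr = 330 = 0b101001010
Split: l1_idx=2, l2_idx=4, offset=10

Answer: L1[2]=1 -> L2[1][4]=57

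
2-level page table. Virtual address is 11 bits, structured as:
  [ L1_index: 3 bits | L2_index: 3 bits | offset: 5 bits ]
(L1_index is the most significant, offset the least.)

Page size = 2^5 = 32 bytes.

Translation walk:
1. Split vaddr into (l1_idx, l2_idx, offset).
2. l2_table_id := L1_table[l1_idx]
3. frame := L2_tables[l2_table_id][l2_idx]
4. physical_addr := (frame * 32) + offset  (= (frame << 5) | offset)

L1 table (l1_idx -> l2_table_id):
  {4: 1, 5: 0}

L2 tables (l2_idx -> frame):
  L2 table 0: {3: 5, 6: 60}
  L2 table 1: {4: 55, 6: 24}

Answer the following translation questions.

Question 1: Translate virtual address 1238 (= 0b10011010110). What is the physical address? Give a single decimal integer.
Answer: 790

Derivation:
vaddr = 1238 = 0b10011010110
Split: l1_idx=4, l2_idx=6, offset=22
L1[4] = 1
L2[1][6] = 24
paddr = 24 * 32 + 22 = 790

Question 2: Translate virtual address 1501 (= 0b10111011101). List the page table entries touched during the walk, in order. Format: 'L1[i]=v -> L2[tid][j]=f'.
Answer: L1[5]=0 -> L2[0][6]=60

Derivation:
vaddr = 1501 = 0b10111011101
Split: l1_idx=5, l2_idx=6, offset=29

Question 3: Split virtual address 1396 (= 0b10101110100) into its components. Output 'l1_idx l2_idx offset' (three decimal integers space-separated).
vaddr = 1396 = 0b10101110100
  top 3 bits -> l1_idx = 5
  next 3 bits -> l2_idx = 3
  bottom 5 bits -> offset = 20

Answer: 5 3 20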